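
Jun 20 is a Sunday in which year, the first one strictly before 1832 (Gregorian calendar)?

From one year to the next, a fixed date's weekday advances by 1, or by 2 when a Feb 29 lies between the two dates.
1832: June 20 is Wednesday.
1831: Monday (−2)
1830: Sunday (−1)
Jun 20 falls on a Sunday in 1830.

1830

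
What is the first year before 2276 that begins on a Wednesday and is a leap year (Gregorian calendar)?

Jan 1 advances by 2 weekdays after a leap year and by 1 after a common year.
2276: Jan 1 is Saturday (leap).
2275: Friday
2274: Thursday
2273: Wednesday
2272: Monday (leap)
2271: Sunday
2270: Saturday
2269: Friday
2268: Wednesday (leap)
2268 begins on a Wednesday and is a leap year.

2268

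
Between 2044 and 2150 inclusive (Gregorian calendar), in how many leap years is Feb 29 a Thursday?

4

Leap years in 2044–2150: 26 of them.
Feb 29 weekday advances by 5 (mod 7) from one leap year to the next four years later (or differs when a century non-leap intervenes).
Leap-day weekdays: 2044:Mon 2048:Sat 2052:Thu✓ 2056:Tue 2060:Sun 2064:Fri 2068:Wed 2072:Mon 2076:Sat 2080:Thu✓ 2084:Tue 2088:Sun 2092:Fri 2096:Wed 2104:Fri 2108:Wed 2112:Mon 2116:Sat 2120:Thu✓ 2124:Tue 2128:Sun 2132:Fri 2136:Wed 2140:Mon 2144:Sat 2148:Thu✓
Thursday: 2052, 2080, 2120, 2148 → 4.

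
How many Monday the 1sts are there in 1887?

Check the 1st of each month of 1887: Jan 1: Sat, Feb 1: Tue, Mar 1: Tue, Apr 1: Fri, May 1: Sun, Jun 1: Wed, Jul 1: Fri, Aug 1: Mon, Sep 1: Thu, Oct 1: Sat, Nov 1: Tue, Dec 1: Thu.
Monday occurs in August — 1 month.

1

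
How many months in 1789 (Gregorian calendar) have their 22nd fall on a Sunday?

3

Check the 22nd of each month of 1789: Jan 22: Thu, Feb 22: Sun, Mar 22: Sun, Apr 22: Wed, May 22: Fri, Jun 22: Mon, Jul 22: Wed, Aug 22: Sat, Sep 22: Tue, Oct 22: Thu, Nov 22: Sun, Dec 22: Tue.
Sunday occurs in February, March, November — 3 months.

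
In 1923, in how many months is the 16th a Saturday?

Check the 16th of each month of 1923: Jan 16: Tue, Feb 16: Fri, Mar 16: Fri, Apr 16: Mon, May 16: Wed, Jun 16: Sat, Jul 16: Mon, Aug 16: Thu, Sep 16: Sun, Oct 16: Tue, Nov 16: Fri, Dec 16: Sun.
Saturday occurs in June — 1 month.

1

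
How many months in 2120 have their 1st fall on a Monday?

3

Check the 1st of each month of 2120: Jan 1: Mon, Feb 1: Thu, Mar 1: Fri, Apr 1: Mon, May 1: Wed, Jun 1: Sat, Jul 1: Mon, Aug 1: Thu, Sep 1: Sun, Oct 1: Tue, Nov 1: Fri, Dec 1: Sun.
Monday occurs in January, April, July — 3 months.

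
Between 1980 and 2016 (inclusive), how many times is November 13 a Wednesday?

5

Track November 13's weekday year by year (advancing +1, or +2 across a Feb 29):
  1980: Thu  1981: Fri (+1)  1982: Sat (+1)  1983: Sun (+1)  1984: Tue (+2)
  1985: Wed (+1) ✓  1986: Thu (+1)  1987: Fri (+1)  1988: Sun (+2)  1989: Mon (+1)
  1990: Tue (+1)  1991: Wed (+1) ✓  1992: Fri (+2)  1993: Sat (+1)  … (9 more years) …
  2003: Thu (+1)  2004: Sat (+2)  2005: Sun (+1)  2006: Mon (+1)  2007: Tue (+1)
  2008: Thu (+2)  2009: Fri (+1)  2010: Sat (+1)  2011: Sun (+1)  2012: Tue (+2)
  2013: Wed (+1) ✓  2014: Thu (+1)  2015: Fri (+1)  2016: Sun (+2)
Wednesday years: 1985, 1991, 1996, 2002, 2013 — 5 in total.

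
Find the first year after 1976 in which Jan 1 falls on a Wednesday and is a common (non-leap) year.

1986

Jan 1 advances by 2 weekdays after a leap year and by 1 after a common year.
1976: Jan 1 is Thursday (leap).
1977: Saturday
1978: Sunday
1979: Monday
1980: Tuesday (leap)
1981: Thursday
1982: Friday
1983: Saturday
1984: Sunday (leap)
1985: Tuesday
1986: Wednesday
1986 begins on a Wednesday and is a common year.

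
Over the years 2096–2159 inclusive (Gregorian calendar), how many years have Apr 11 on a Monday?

Track Apr 11's weekday year by year (advancing +1, or +2 across a Feb 29):
  2096: Wed  2097: Thu (+1)  2098: Fri (+1)  2099: Sat (+1)  2100: Sun (+1)
  2101: Mon (+1) ✓  2102: Tue (+1)  2103: Wed (+1)  2104: Fri (+2)  2105: Sat (+1)
  2106: Sun (+1)  2107: Mon (+1) ✓  2108: Wed (+2)  2109: Thu (+1)  … (36 more years) …
  2146: Mon (+1) ✓  2147: Tue (+1)  2148: Thu (+2)  2149: Fri (+1)  2150: Sat (+1)
  2151: Sun (+1)  2152: Tue (+2)  2153: Wed (+1)  2154: Thu (+1)  2155: Fri (+1)
  2156: Sun (+2)  2157: Mon (+1) ✓  2158: Tue (+1)  2159: Wed (+1)
Monday years: 2101, 2107, 2112, 2118, 2129, 2135, 2140, 2146, 2157 — 9 in total.

9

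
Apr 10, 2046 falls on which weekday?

Tuesday

January 1, 2046 is a Monday.
April 10 is day 100 of the year, i.e. 99 days after Jan 1.
99 mod 7 = 1, so advance 1 weekday from Monday: Tuesday.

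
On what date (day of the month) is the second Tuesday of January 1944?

11

January 1, 1944 is a Saturday, so the first Tuesday is the 4th.
The second Tuesday is 4 + 7 = 11.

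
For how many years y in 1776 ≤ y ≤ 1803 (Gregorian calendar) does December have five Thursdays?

December has 31 days; it has five Thursdays when Thursday falls among the first (month-length − 28) days — i.e. when December 1 is one of Thursday/Wednesday/Tuesday.
December 1 by year: 1776:Sun 1777:Mon 1778:Tue✓ 1779:Wed✓ 1780:Fri 1781:Sat 1782:Sun 1783:Mon 1784:Wed✓ 1785:Thu✓ 1786:Fri 1787:Sat 1788:Mon 1789:Tue✓ 1790:Wed✓ 1791:Thu✓ 1792:Sat 1793:Sun 1794:Mon 1795:Tue✓ 1796:Thu✓ 1797:Fri 1798:Sat 1799:Sun 1800:Mon 1801:Tue✓ 1802:Wed✓ 1803:Thu✓
Years with five Thursdays: 1778, 1779, 1784, 1785, 1789, 1790, 1791, 1795, 1796, 1801, 1802, 1803 → 12.

12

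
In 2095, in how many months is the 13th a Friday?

Check the 13th of each month of 2095: Jan 13: Thu, Feb 13: Sun, Mar 13: Sun, Apr 13: Wed, May 13: Fri, Jun 13: Mon, Jul 13: Wed, Aug 13: Sat, Sep 13: Tue, Oct 13: Thu, Nov 13: Sun, Dec 13: Tue.
Friday occurs in May — 1 month.

1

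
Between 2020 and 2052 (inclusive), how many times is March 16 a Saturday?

Track March 16's weekday year by year (advancing +1, or +2 across a Feb 29):
  2020: Mon  2021: Tue (+1)  2022: Wed (+1)  2023: Thu (+1)  2024: Sat (+2) ✓
  2025: Sun (+1)  2026: Mon (+1)  2027: Tue (+1)  2028: Thu (+2)  2029: Fri (+1)
  2030: Sat (+1) ✓  2031: Sun (+1)  2032: Tue (+2)  2033: Wed (+1)  … (5 more years) …
  2039: Wed (+1)  2040: Fri (+2)  2041: Sat (+1) ✓  2042: Sun (+1)  2043: Mon (+1)
  2044: Wed (+2)  2045: Thu (+1)  2046: Fri (+1)  2047: Sat (+1) ✓  2048: Mon (+2)
  2049: Tue (+1)  2050: Wed (+1)  2051: Thu (+1)  2052: Sat (+2) ✓
Saturday years: 2024, 2030, 2041, 2047, 2052 — 5 in total.

5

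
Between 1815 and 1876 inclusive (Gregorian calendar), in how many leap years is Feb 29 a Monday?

2

Leap years in 1815–1876: 16 of them.
Feb 29 weekday advances by 5 (mod 7) from one leap year to the next four years later (or differs when a century non-leap intervenes).
Leap-day weekdays: 1816:Thu 1820:Tue 1824:Sun 1828:Fri 1832:Wed 1836:Mon✓ 1840:Sat 1844:Thu 1848:Tue 1852:Sun 1856:Fri 1860:Wed 1864:Mon✓ 1868:Sat 1872:Thu 1876:Tue
Monday: 1836, 1864 → 2.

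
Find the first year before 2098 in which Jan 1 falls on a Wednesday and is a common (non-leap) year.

Jan 1 advances by 2 weekdays after a leap year and by 1 after a common year.
2098: Jan 1 is Wednesday.
2097: Tuesday
2096: Sunday (leap)
2095: Saturday
2094: Friday
2093: Thursday
2092: Tuesday (leap)
2091: Monday
2090: Sunday
2089: Saturday
2088: Thursday (leap)
2087: Wednesday
2087 begins on a Wednesday and is a common year.

2087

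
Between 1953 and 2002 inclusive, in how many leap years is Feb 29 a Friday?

Leap years in 1953–2002: 12 of them.
Feb 29 weekday advances by 5 (mod 7) from one leap year to the next four years later (or differs when a century non-leap intervenes).
Leap-day weekdays: 1956:Wed 1960:Mon 1964:Sat 1968:Thu 1972:Tue 1976:Sun 1980:Fri✓ 1984:Wed 1988:Mon 1992:Sat 1996:Thu 2000:Tue
Friday: 1980 → 1.

1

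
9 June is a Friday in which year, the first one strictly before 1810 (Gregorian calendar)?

1809

From one year to the next, a fixed date's weekday advances by 1, or by 2 when a Feb 29 lies between the two dates.
1810: June 9 is Saturday.
1809: Friday (−1)
9 June falls on a Friday in 1809.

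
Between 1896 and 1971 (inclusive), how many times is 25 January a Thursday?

Track 25 January's weekday year by year (advancing +1, or +2 across a Feb 29):
  1896: Sat  1897: Mon (+2)  1898: Tue (+1)  1899: Wed (+1)  1900: Thu (+1) ✓
  1901: Fri (+1)  1902: Sat (+1)  1903: Sun (+1)  1904: Mon (+1)  1905: Wed (+2)
  1906: Thu (+1) ✓  1907: Fri (+1)  1908: Sat (+1)  1909: Mon (+2)  … (48 more years) …
  1958: Sat (+1)  1959: Sun (+1)  1960: Mon (+1)  1961: Wed (+2)  1962: Thu (+1) ✓
  1963: Fri (+1)  1964: Sat (+1)  1965: Mon (+2)  1966: Tue (+1)  1967: Wed (+1)
  1968: Thu (+1) ✓  1969: Sat (+2)  1970: Sun (+1)  1971: Mon (+1)
Thursday years: 1900, 1906, 1912, 1917, 1923, 1934, 1940, 1945, 1951, 1962, 1968 — 11 in total.

11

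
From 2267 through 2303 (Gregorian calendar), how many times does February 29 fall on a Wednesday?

Leap years in 2267–2303: 8 of them.
Feb 29 weekday advances by 5 (mod 7) from one leap year to the next four years later (or differs when a century non-leap intervenes).
Leap-day weekdays: 2268:Sat 2272:Thu 2276:Tue 2280:Sun 2284:Fri 2288:Wed✓ 2292:Mon 2296:Sat
Wednesday: 2288 → 1.

1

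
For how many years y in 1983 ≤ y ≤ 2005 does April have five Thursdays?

6

April has 30 days; it has five Thursdays when Thursday falls among the first (month-length − 28) days — i.e. when April 1 is one of Thursday/Wednesday.
April 1 by year: 1983:Fri 1984:Sun 1985:Mon 1986:Tue 1987:Wed✓ 1988:Fri 1989:Sat 1990:Sun 1991:Mon 1992:Wed✓ 1993:Thu✓ 1994:Fri 1995:Sat 1996:Mon 1997:Tue 1998:Wed✓ 1999:Thu✓ 2000:Sat 2001:Sun 2002:Mon 2003:Tue 2004:Thu✓ 2005:Fri
Years with five Thursdays: 1987, 1992, 1993, 1998, 1999, 2004 → 6.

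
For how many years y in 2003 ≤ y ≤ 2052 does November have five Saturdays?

November has 30 days; it has five Saturdays when Saturday falls among the first (month-length − 28) days — i.e. when November 1 is one of Saturday/Friday.
November 1 by year: 2003:Sat✓ 2004:Mon 2005:Tue 2006:Wed 2007:Thu 2008:Sat✓ 2009:Sun 2010:Mon 2011:Tue 2012:Thu 2013:Fri✓ 2014:Sat✓ 2015:Sun 2016:Tue 2017:Wed …(20 more)… 2038:Mon 2039:Tue 2040:Thu 2041:Fri✓ 2042:Sat✓ 2043:Sun 2044:Tue 2045:Wed 2046:Thu 2047:Fri✓ 2048:Sun 2049:Mon 2050:Tue 2051:Wed 2052:Fri✓
Years with five Saturdays: 2003, 2008, 2013, 2014, 2019, 2024, 2025, 2030, 2031, 2036, 2041, 2042, 2047, 2052 → 14.

14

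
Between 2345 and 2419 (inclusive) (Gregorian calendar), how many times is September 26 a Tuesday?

10

Track September 26's weekday year by year (advancing +1, or +2 across a Feb 29):
  2345: Wed  2346: Thu (+1)  2347: Fri (+1)  2348: Sun (+2)  2349: Mon (+1)
  2350: Tue (+1) ✓  2351: Wed (+1)  2352: Fri (+2)  2353: Sat (+1)  2354: Sun (+1)
  2355: Mon (+1)  2356: Wed (+2)  2357: Thu (+1)  2358: Fri (+1)  … (47 more years) …
  2406: Tue (+1) ✓  2407: Wed (+1)  2408: Fri (+2)  2409: Sat (+1)  2410: Sun (+1)
  2411: Mon (+1)  2412: Wed (+2)  2413: Thu (+1)  2414: Fri (+1)  2415: Sat (+1)
  2416: Mon (+2)  2417: Tue (+1) ✓  2418: Wed (+1)  2419: Thu (+1)
Tuesday years: 2350, 2361, 2367, 2372, 2378, 2389, 2395, 2400, 2406, 2417 — 10 in total.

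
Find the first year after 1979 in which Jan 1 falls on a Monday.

Jan 1 advances by 2 weekdays after a leap year and by 1 after a common year.
1979: Jan 1 is Monday.
1980: Tuesday (leap)
1981: Thursday
1982: Friday
1983: Saturday
1984: Sunday (leap)
1985: Tuesday
1986: Wednesday
1987: Thursday
1988: Friday (leap)
1989: Sunday
1990: Monday
1990 begins on a Monday

1990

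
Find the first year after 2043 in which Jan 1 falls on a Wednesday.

Jan 1 advances by 2 weekdays after a leap year and by 1 after a common year.
2043: Jan 1 is Thursday.
2044: Friday (leap)
2045: Sunday
2046: Monday
2047: Tuesday
2048: Wednesday (leap)
2048 begins on a Wednesday

2048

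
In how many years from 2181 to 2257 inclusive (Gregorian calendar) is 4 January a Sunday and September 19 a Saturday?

9

Check each year's weekday for 4 January and September 19:
  2181: Thu/Wed  2182: Fri/Thu  2183: Sat/Fri  2184: Sun/Sun  2185: Tue/Mon  2186: Wed/Tue  2187: Thu/Wed  2188: Fri/Fri  2189: Sun/Sat ✓  2190: Mon/Sun  2191: Tue/Mon  2192: Wed/Wed  2193: Fri/Thu  2194: Sat/Fri  …(49 more)…  2244: Thu/Thu  2245: Sat/Fri  2246: Sun/Sat ✓  2247: Mon/Sun  2248: Tue/Tue  2249: Thu/Wed  2250: Fri/Thu  2251: Sat/Fri  2252: Sun/Sun  2253: Tue/Mon  2254: Wed/Tue  2255: Thu/Wed  2256: Fri/Fri  2257: Sun/Sat ✓
Both conditions hold in: 2189, 2195, 2201, 2207, 2218, 2229, 2235, 2246, 2257 — 9.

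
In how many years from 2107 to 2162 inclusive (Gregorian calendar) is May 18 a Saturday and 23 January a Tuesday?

2

Check each year's weekday for May 18 and 23 January:
  2107: Wed/Sun  2108: Fri/Mon  2109: Sat/Wed  2110: Sun/Thu  2111: Mon/Fri  2112: Wed/Sat  2113: Thu/Mon  2114: Fri/Tue  2115: Sat/Wed  2116: Mon/Thu  2117: Tue/Sat  2118: Wed/Sun  2119: Thu/Mon  2120: Sat/Tue ✓  …(28 more)…  2149: Sun/Thu  2150: Mon/Fri  2151: Tue/Sat  2152: Thu/Sun  2153: Fri/Tue  2154: Sat/Wed  2155: Sun/Thu  2156: Tue/Fri  2157: Wed/Sun  2158: Thu/Mon  2159: Fri/Tue  2160: Sun/Wed  2161: Mon/Fri  2162: Tue/Sat
Both conditions hold in: 2120, 2148 — 2.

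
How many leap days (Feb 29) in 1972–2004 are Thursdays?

1

Leap years in 1972–2004: 9 of them.
Feb 29 weekday advances by 5 (mod 7) from one leap year to the next four years later (or differs when a century non-leap intervenes).
Leap-day weekdays: 1972:Tue 1976:Sun 1980:Fri 1984:Wed 1988:Mon 1992:Sat 1996:Thu✓ 2000:Tue 2004:Sun
Thursday: 1996 → 1.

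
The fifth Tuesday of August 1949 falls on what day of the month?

August 1, 1949 is a Monday, so the first Tuesday is the 2nd.
The fifth Tuesday is 2 + 28 = 30.

30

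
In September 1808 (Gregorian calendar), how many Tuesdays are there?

4

September 1808 has 30 days and begins on Thursday.
The first Tuesday is September 6.
Tuesdays fall on 6, 13, 20, 27 — that's 4.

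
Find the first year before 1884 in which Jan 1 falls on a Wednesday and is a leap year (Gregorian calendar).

Jan 1 advances by 2 weekdays after a leap year and by 1 after a common year.
1884: Jan 1 is Tuesday (leap).
1883: Monday
1882: Sunday
1881: Saturday
1880: Thursday (leap)
1879: Wednesday
1878: Tuesday
1877: Monday
1876: Saturday (leap)
1875: Friday
1874: Thursday
1873: Wednesday
1872: Monday (leap)
1871: Sunday
1870: Saturday
1869: Friday
1868: Wednesday (leap)
1868 begins on a Wednesday and is a leap year.

1868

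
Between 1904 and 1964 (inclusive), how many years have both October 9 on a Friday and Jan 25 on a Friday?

0

Check each year's weekday for October 9 and Jan 25:
  1904: Sun/Mon  1905: Mon/Wed  1906: Tue/Thu  1907: Wed/Fri  1908: Fri/Sat  1909: Sat/Mon  1910: Sun/Tue  1911: Mon/Wed  1912: Wed/Thu  1913: Thu/Sat  1914: Fri/Sun  1915: Sat/Mon  1916: Mon/Tue  1917: Tue/Thu  …(33 more)…  1951: Tue/Thu  1952: Thu/Fri  1953: Fri/Sun  1954: Sat/Mon  1955: Sun/Tue  1956: Tue/Wed  1957: Wed/Fri  1958: Thu/Sat  1959: Fri/Sun  1960: Sun/Mon  1961: Mon/Wed  1962: Tue/Thu  1963: Wed/Fri  1964: Fri/Sat
Both conditions hold in: no year — 0.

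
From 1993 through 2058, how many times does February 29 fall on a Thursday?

Leap years in 1993–2058: 16 of them.
Feb 29 weekday advances by 5 (mod 7) from one leap year to the next four years later (or differs when a century non-leap intervenes).
Leap-day weekdays: 1996:Thu✓ 2000:Tue 2004:Sun 2008:Fri 2012:Wed 2016:Mon 2020:Sat 2024:Thu✓ 2028:Tue 2032:Sun 2036:Fri 2040:Wed 2044:Mon 2048:Sat 2052:Thu✓ 2056:Tue
Thursday: 1996, 2024, 2052 → 3.

3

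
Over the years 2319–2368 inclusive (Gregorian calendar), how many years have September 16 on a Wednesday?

7

Track September 16's weekday year by year (advancing +1, or +2 across a Feb 29):
  2319: Tue  2320: Thu (+2)  2321: Fri (+1)  2322: Sat (+1)  2323: Sun (+1)
  2324: Tue (+2)  2325: Wed (+1) ✓  2326: Thu (+1)  2327: Fri (+1)  2328: Sun (+2)
  2329: Mon (+1)  2330: Tue (+1)  2331: Wed (+1) ✓  2332: Fri (+2)  … (22 more years) …
  2355: Fri (+1)  2356: Sun (+2)  2357: Mon (+1)  2358: Tue (+1)  2359: Wed (+1) ✓
  2360: Fri (+2)  2361: Sat (+1)  2362: Sun (+1)  2363: Mon (+1)  2364: Wed (+2) ✓
  2365: Thu (+1)  2366: Fri (+1)  2367: Sat (+1)  2368: Mon (+2)
Wednesday years: 2325, 2331, 2336, 2342, 2353, 2359, 2364 — 7 in total.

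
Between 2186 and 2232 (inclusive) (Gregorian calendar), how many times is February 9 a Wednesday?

6

Track February 9's weekday year by year (advancing +1, or +2 across a Feb 29):
  2186: Thu  2187: Fri (+1)  2188: Sat (+1)  2189: Mon (+2)  2190: Tue (+1)
  2191: Wed (+1) ✓  2192: Thu (+1)  2193: Sat (+2)  2194: Sun (+1)  2195: Mon (+1)
  2196: Tue (+1)  2197: Thu (+2)  2198: Fri (+1)  2199: Sat (+1)  … (19 more years) …
  2219: Tue (+1)  2220: Wed (+1) ✓  2221: Fri (+2)  2222: Sat (+1)  2223: Sun (+1)
  2224: Mon (+1)  2225: Wed (+2) ✓  2226: Thu (+1)  2227: Fri (+1)  2228: Sat (+1)
  2229: Mon (+2)  2230: Tue (+1)  2231: Wed (+1) ✓  2232: Thu (+1)
Wednesday years: 2191, 2203, 2214, 2220, 2225, 2231 — 6 in total.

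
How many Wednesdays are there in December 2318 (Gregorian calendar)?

4

December 2318 has 31 days and begins on Sunday.
The first Wednesday is December 4.
Wednesdays fall on 4, 11, 18, 25 — that's 4.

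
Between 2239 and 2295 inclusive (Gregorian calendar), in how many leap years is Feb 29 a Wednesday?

2

Leap years in 2239–2295: 14 of them.
Feb 29 weekday advances by 5 (mod 7) from one leap year to the next four years later (or differs when a century non-leap intervenes).
Leap-day weekdays: 2240:Sat 2244:Thu 2248:Tue 2252:Sun 2256:Fri 2260:Wed✓ 2264:Mon 2268:Sat 2272:Thu 2276:Tue 2280:Sun 2284:Fri 2288:Wed✓ 2292:Mon
Wednesday: 2260, 2288 → 2.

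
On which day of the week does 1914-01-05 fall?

Monday

January 1, 1914 is a Thursday.
January 5 is day 5 of the year, i.e. 4 days after Jan 1.
4 mod 7 = 4, so advance 4 weekdays from Thursday: Monday.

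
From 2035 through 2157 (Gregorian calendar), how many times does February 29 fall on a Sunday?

Leap years in 2035–2157: 30 of them.
Feb 29 weekday advances by 5 (mod 7) from one leap year to the next four years later (or differs when a century non-leap intervenes).
Leap-day weekdays: 2036:Fri 2040:Wed 2044:Mon 2048:Sat 2052:Thu 2056:Tue 2060:Sun✓ 2064:Fri 2068:Wed 2072:Mon 2076:Sat 2080:Thu 2084:Tue …(4 more)… 2108:Wed 2112:Mon 2116:Sat 2120:Thu 2124:Tue 2128:Sun✓ 2132:Fri 2136:Wed 2140:Mon 2144:Sat 2148:Thu 2152:Tue 2156:Sun✓
Sunday: 2060, 2088, 2128, 2156 → 4.

4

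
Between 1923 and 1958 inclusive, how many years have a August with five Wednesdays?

15

August has 31 days; it has five Wednesdays when Wednesday falls among the first (month-length − 28) days — i.e. when August 1 is one of Wednesday/Tuesday/Monday.
August 1 by year: 1923:Wed✓ 1924:Fri 1925:Sat 1926:Sun 1927:Mon✓ 1928:Wed✓ 1929:Thu 1930:Fri 1931:Sat 1932:Mon✓ 1933:Tue✓ 1934:Wed✓ 1935:Thu 1936:Sat 1937:Sun …(6 more)… 1944:Tue✓ 1945:Wed✓ 1946:Thu 1947:Fri 1948:Sun 1949:Mon✓ 1950:Tue✓ 1951:Wed✓ 1952:Fri 1953:Sat 1954:Sun 1955:Mon✓ 1956:Wed✓ 1957:Thu 1958:Fri
Years with five Wednesdays: 1923, 1927, 1928, 1932, 1933, 1934, 1938, 1939, 1944, 1945, 1949, 1950, 1951, 1955, 1956 → 15.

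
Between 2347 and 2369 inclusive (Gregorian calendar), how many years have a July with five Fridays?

July has 31 days; it has five Fridays when Friday falls among the first (month-length − 28) days — i.e. when July 1 is one of Friday/Thursday/Wednesday.
July 1 by year: 2347:Tue 2348:Thu✓ 2349:Fri✓ 2350:Sat 2351:Sun 2352:Tue 2353:Wed✓ 2354:Thu✓ 2355:Fri✓ 2356:Sun 2357:Mon 2358:Tue 2359:Wed✓ 2360:Fri✓ 2361:Sat 2362:Sun 2363:Mon 2364:Wed✓ 2365:Thu✓ 2366:Fri✓ 2367:Sat 2368:Mon 2369:Tue
Years with five Fridays: 2348, 2349, 2353, 2354, 2355, 2359, 2360, 2364, 2365, 2366 → 10.

10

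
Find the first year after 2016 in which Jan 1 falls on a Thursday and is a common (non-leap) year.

Jan 1 advances by 2 weekdays after a leap year and by 1 after a common year.
2016: Jan 1 is Friday (leap).
2017: Sunday
2018: Monday
2019: Tuesday
2020: Wednesday (leap)
2021: Friday
2022: Saturday
2023: Sunday
2024: Monday (leap)
2025: Wednesday
2026: Thursday
2026 begins on a Thursday and is a common year.

2026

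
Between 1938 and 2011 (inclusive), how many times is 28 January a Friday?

12

Track 28 January's weekday year by year (advancing +1, or +2 across a Feb 29):
  1938: Fri ✓  1939: Sat (+1)  1940: Sun (+1)  1941: Tue (+2)  1942: Wed (+1)
  1943: Thu (+1)  1944: Fri (+1) ✓  1945: Sun (+2)  1946: Mon (+1)  1947: Tue (+1)
  1948: Wed (+1)  1949: Fri (+2) ✓  1950: Sat (+1)  1951: Sun (+1)  … (46 more years) …
  1998: Wed (+1)  1999: Thu (+1)  2000: Fri (+1) ✓  2001: Sun (+2)  2002: Mon (+1)
  2003: Tue (+1)  2004: Wed (+1)  2005: Fri (+2) ✓  2006: Sat (+1)  2007: Sun (+1)
  2008: Mon (+1)  2009: Wed (+2)  2010: Thu (+1)  2011: Fri (+1) ✓
Friday years: 1938, 1944, 1949, 1955, 1966, 1972, 1977, 1983, 1994, 2000, 2005, 2011 — 12 in total.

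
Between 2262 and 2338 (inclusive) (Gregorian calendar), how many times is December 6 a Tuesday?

Track December 6's weekday year by year (advancing +1, or +2 across a Feb 29):
  2262: Sat  2263: Sun (+1)  2264: Tue (+2) ✓  2265: Wed (+1)  2266: Thu (+1)
  2267: Fri (+1)  2268: Sun (+2)  2269: Mon (+1)  2270: Tue (+1) ✓  2271: Wed (+1)
  2272: Fri (+2)  2273: Sat (+1)  2274: Sun (+1)  2275: Mon (+1)  … (49 more years) …
  2325: Sun (+1)  2326: Mon (+1)  2327: Tue (+1) ✓  2328: Thu (+2)  2329: Fri (+1)
  2330: Sat (+1)  2331: Sun (+1)  2332: Tue (+2) ✓  2333: Wed (+1)  2334: Thu (+1)
  2335: Fri (+1)  2336: Sun (+2)  2337: Mon (+1)  2338: Tue (+1) ✓
Tuesday years: 2264, 2270, 2281, 2287, 2292, 2298, 2304, 2310, 2321, 2327, 2332, 2338 — 12 in total.

12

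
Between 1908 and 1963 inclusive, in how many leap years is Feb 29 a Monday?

2

Leap years in 1908–1963: 14 of them.
Feb 29 weekday advances by 5 (mod 7) from one leap year to the next four years later (or differs when a century non-leap intervenes).
Leap-day weekdays: 1908:Sat 1912:Thu 1916:Tue 1920:Sun 1924:Fri 1928:Wed 1932:Mon✓ 1936:Sat 1940:Thu 1944:Tue 1948:Sun 1952:Fri 1956:Wed 1960:Mon✓
Monday: 1932, 1960 → 2.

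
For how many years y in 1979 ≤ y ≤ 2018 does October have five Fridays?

17

October has 31 days; it has five Fridays when Friday falls among the first (month-length − 28) days — i.e. when October 1 is one of Friday/Thursday/Wednesday.
October 1 by year: 1979:Mon 1980:Wed✓ 1981:Thu✓ 1982:Fri✓ 1983:Sat 1984:Mon 1985:Tue 1986:Wed✓ 1987:Thu✓ 1988:Sat 1989:Sun 1990:Mon 1991:Tue 1992:Thu✓ 1993:Fri✓ …(10 more)… 2004:Fri✓ 2005:Sat 2006:Sun 2007:Mon 2008:Wed✓ 2009:Thu✓ 2010:Fri✓ 2011:Sat 2012:Mon 2013:Tue 2014:Wed✓ 2015:Thu✓ 2016:Sat 2017:Sun 2018:Mon
Years with five Fridays: 1980, 1981, 1982, 1986, 1987, 1992, 1993, 1997, 1998, 1999, 2003, 2004, 2008, 2009, 2010, 2014, 2015 → 17.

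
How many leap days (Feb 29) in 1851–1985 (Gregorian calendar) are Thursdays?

Leap years in 1851–1985: 33 of them.
Feb 29 weekday advances by 5 (mod 7) from one leap year to the next four years later (or differs when a century non-leap intervenes).
Leap-day weekdays: 1852:Sun 1856:Fri 1860:Wed 1864:Mon 1868:Sat 1872:Thu✓ 1876:Tue 1880:Sun 1884:Fri 1888:Wed 1892:Mon 1896:Sat 1904:Mon …(7 more)… 1936:Sat 1940:Thu✓ 1944:Tue 1948:Sun 1952:Fri 1956:Wed 1960:Mon 1964:Sat 1968:Thu✓ 1972:Tue 1976:Sun 1980:Fri 1984:Wed
Thursday: 1872, 1912, 1940, 1968 → 4.

4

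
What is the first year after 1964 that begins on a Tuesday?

Jan 1 advances by 2 weekdays after a leap year and by 1 after a common year.
1964: Jan 1 is Wednesday (leap).
1965: Friday
1966: Saturday
1967: Sunday
1968: Monday (leap)
1969: Wednesday
1970: Thursday
1971: Friday
1972: Saturday (leap)
1973: Monday
1974: Tuesday
1974 begins on a Tuesday

1974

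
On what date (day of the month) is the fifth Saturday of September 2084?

September 1, 2084 is a Friday, so the first Saturday is the 2nd.
The fifth Saturday is 2 + 28 = 30.

30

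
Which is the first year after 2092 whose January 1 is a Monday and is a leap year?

Jan 1 advances by 2 weekdays after a leap year and by 1 after a common year.
2092: Jan 1 is Tuesday (leap).
2093: Thursday
2094: Friday
2095: Saturday
2096: Sunday (leap)
2097: Tuesday
2098: Wednesday
2099: Thursday
2100: Friday
2101: Saturday
2102: Sunday
2103: Monday
2104: Tuesday (leap)
2105: Thursday
2106: Friday
2107: Saturday
2108: Sunday (leap)
2109: Tuesday
2110: Wednesday
2111: Thursday
2112: Friday (leap)
2113: Sunday
2114: Monday
2115: Tuesday
2116: Wednesday (leap)
2117: Friday
2118: Saturday
2119: Sunday
2120: Monday (leap)
2120 begins on a Monday and is a leap year.

2120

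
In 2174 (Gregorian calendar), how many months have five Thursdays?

4

A month of length L has five Thursdays iff its first Thursday is on day ≤ L−28 (so day 1–3 in a 31-day month, 1–2 in a 30-day month, day 1 in a leap February).
Checking each month of 2174: Jan starts Sat (31d); Feb starts Tue (28d); Mar starts Tue (31d) ✓; Apr starts Fri (30d); May starts Sun (31d); Jun starts Wed (30d) ✓; Jul starts Fri (31d); Aug starts Mon (31d); Sep starts Thu (30d) ✓; Oct starts Sat (31d); Nov starts Tue (30d); Dec starts Thu (31d) ✓.
Five-Thursday months: March, June, September, December → 4.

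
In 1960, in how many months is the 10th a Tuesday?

Check the 10th of each month of 1960: Jan 10: Sun, Feb 10: Wed, Mar 10: Thu, Apr 10: Sun, May 10: Tue, Jun 10: Fri, Jul 10: Sun, Aug 10: Wed, Sep 10: Sat, Oct 10: Mon, Nov 10: Thu, Dec 10: Sat.
Tuesday occurs in May — 1 month.

1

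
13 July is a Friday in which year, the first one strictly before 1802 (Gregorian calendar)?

From one year to the next, a fixed date's weekday advances by 1, or by 2 when a Feb 29 lies between the two dates.
1802: July 13 is Tuesday.
1801: Monday (−1)
1800: Sunday (−1)
1799: Saturday (−1)
1798: Friday (−1)
13 July falls on a Friday in 1798.

1798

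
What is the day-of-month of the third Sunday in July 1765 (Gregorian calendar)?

21

July 1, 1765 is a Monday, so the first Sunday is the 7th.
The third Sunday is 7 + 14 = 21.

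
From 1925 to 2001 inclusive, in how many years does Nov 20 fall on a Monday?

Track Nov 20's weekday year by year (advancing +1, or +2 across a Feb 29):
  1925: Fri  1926: Sat (+1)  1927: Sun (+1)  1928: Tue (+2)  1929: Wed (+1)
  1930: Thu (+1)  1931: Fri (+1)  1932: Sun (+2)  1933: Mon (+1) ✓  1934: Tue (+1)
  1935: Wed (+1)  1936: Fri (+2)  1937: Sat (+1)  1938: Sun (+1)  … (49 more years) …
  1988: Sun (+2)  1989: Mon (+1) ✓  1990: Tue (+1)  1991: Wed (+1)  1992: Fri (+2)
  1993: Sat (+1)  1994: Sun (+1)  1995: Mon (+1) ✓  1996: Wed (+2)  1997: Thu (+1)
  1998: Fri (+1)  1999: Sat (+1)  2000: Mon (+2) ✓  2001: Tue (+1)
Monday years: 1933, 1939, 1944, 1950, 1961, 1967, 1972, 1978, 1989, 1995, 2000 — 11 in total.

11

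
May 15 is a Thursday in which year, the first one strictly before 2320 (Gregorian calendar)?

From one year to the next, a fixed date's weekday advances by 1, or by 2 when a Feb 29 lies between the two dates.
2320: May 15 is Saturday.
2319: Thursday (−2)
May 15 falls on a Thursday in 2319.

2319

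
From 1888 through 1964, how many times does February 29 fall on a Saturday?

Leap years in 1888–1964: 19 of them.
Feb 29 weekday advances by 5 (mod 7) from one leap year to the next four years later (or differs when a century non-leap intervenes).
Leap-day weekdays: 1888:Wed 1892:Mon 1896:Sat✓ 1904:Mon 1908:Sat✓ 1912:Thu 1916:Tue 1920:Sun 1924:Fri 1928:Wed 1932:Mon 1936:Sat✓ 1940:Thu 1944:Tue 1948:Sun 1952:Fri 1956:Wed 1960:Mon 1964:Sat✓
Saturday: 1896, 1908, 1936, 1964 → 4.

4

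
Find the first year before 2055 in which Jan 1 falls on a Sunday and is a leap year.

2040

Jan 1 advances by 2 weekdays after a leap year and by 1 after a common year.
2055: Jan 1 is Friday.
2054: Thursday
2053: Wednesday
2052: Monday (leap)
2051: Sunday
2050: Saturday
2049: Friday
2048: Wednesday (leap)
2047: Tuesday
2046: Monday
2045: Sunday
2044: Friday (leap)
2043: Thursday
2042: Wednesday
2041: Tuesday
2040: Sunday (leap)
2040 begins on a Sunday and is a leap year.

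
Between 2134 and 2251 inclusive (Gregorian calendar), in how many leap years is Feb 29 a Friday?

Leap years in 2134–2251: 28 of them.
Feb 29 weekday advances by 5 (mod 7) from one leap year to the next four years later (or differs when a century non-leap intervenes).
Leap-day weekdays: 2136:Wed 2140:Mon 2144:Sat 2148:Thu 2152:Tue 2156:Sun 2160:Fri✓ 2164:Wed 2168:Mon 2172:Sat 2176:Thu 2180:Tue 2184:Sun 2188:Fri✓ 2192:Wed 2196:Mon 2204:Wed 2208:Mon 2212:Sat 2216:Thu 2220:Tue 2224:Sun 2228:Fri✓ 2232:Wed 2236:Mon 2240:Sat 2244:Thu 2248:Tue
Friday: 2160, 2188, 2228 → 3.

3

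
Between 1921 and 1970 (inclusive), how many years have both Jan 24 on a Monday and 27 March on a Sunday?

Check each year's weekday for Jan 24 and 27 March:
  1921: Mon/Sun ✓  1922: Tue/Mon  1923: Wed/Tue  1924: Thu/Thu  1925: Sat/Fri  1926: Sun/Sat  1927: Mon/Sun ✓  1928: Tue/Tue  1929: Thu/Wed  1930: Fri/Thu  1931: Sat/Fri  1932: Sun/Sun  1933: Tue/Mon  1934: Wed/Tue  …(22 more)…  1957: Thu/Wed  1958: Fri/Thu  1959: Sat/Fri  1960: Sun/Sun  1961: Tue/Mon  1962: Wed/Tue  1963: Thu/Wed  1964: Fri/Fri  1965: Sun/Sat  1966: Mon/Sun ✓  1967: Tue/Mon  1968: Wed/Wed  1969: Fri/Thu  1970: Sat/Fri
Both conditions hold in: 1921, 1927, 1938, 1949, 1955, 1966 — 6.

6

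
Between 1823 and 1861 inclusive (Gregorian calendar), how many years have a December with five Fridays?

December has 31 days; it has five Fridays when Friday falls among the first (month-length − 28) days — i.e. when December 1 is one of Friday/Thursday/Wednesday.
December 1 by year: 1823:Mon 1824:Wed✓ 1825:Thu✓ 1826:Fri✓ 1827:Sat 1828:Mon 1829:Tue 1830:Wed✓ 1831:Thu✓ 1832:Sat 1833:Sun 1834:Mon 1835:Tue 1836:Thu✓ 1837:Fri✓ …(9 more)… 1847:Wed✓ 1848:Fri✓ 1849:Sat 1850:Sun 1851:Mon 1852:Wed✓ 1853:Thu✓ 1854:Fri✓ 1855:Sat 1856:Mon 1857:Tue 1858:Wed✓ 1859:Thu✓ 1860:Sat 1861:Sun
Years with five Fridays: 1824, 1825, 1826, 1830, 1831, 1836, 1837, 1841, 1842, 1843, 1847, 1848, 1852, 1853, 1854, 1858, 1859 → 17.

17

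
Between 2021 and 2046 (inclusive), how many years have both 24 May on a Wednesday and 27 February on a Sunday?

1

Check each year's weekday for 24 May and 27 February:
  2021: Mon/Sat  2022: Tue/Sun  2023: Wed/Mon  2024: Fri/Tue  2025: Sat/Thu  2026: Sun/Fri  2027: Mon/Sat  2028: Wed/Sun ✓  2029: Thu/Tue  2030: Fri/Wed  2031: Sat/Thu  2032: Mon/Fri  2033: Tue/Sun  2034: Wed/Mon  2035: Thu/Tue  2036: Sat/Wed  2037: Sun/Fri  2038: Mon/Sat  2039: Tue/Sun  2040: Thu/Mon  2041: Fri/Wed  2042: Sat/Thu  2043: Sun/Fri  2044: Tue/Sat  2045: Wed/Mon  2046: Thu/Tue
Both conditions hold in: 2028 — 1.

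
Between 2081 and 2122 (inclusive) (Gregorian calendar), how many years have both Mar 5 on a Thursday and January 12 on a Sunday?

Check each year's weekday for Mar 5 and January 12:
  2081: Wed/Sun  2082: Thu/Mon  2083: Fri/Tue  2084: Sun/Wed  2085: Mon/Fri  2086: Tue/Sat  2087: Wed/Sun  2088: Fri/Mon  2089: Sat/Wed  2090: Sun/Thu  2091: Mon/Fri  2092: Wed/Sat  2093: Thu/Mon  2094: Fri/Tue  …(14 more)…  2109: Tue/Sat  2110: Wed/Sun  2111: Thu/Mon  2112: Sat/Tue  2113: Sun/Thu  2114: Mon/Fri  2115: Tue/Sat  2116: Thu/Sun ✓  2117: Fri/Tue  2118: Sat/Wed  2119: Sun/Thu  2120: Tue/Fri  2121: Wed/Sun  2122: Thu/Mon
Both conditions hold in: 2116 — 1.

1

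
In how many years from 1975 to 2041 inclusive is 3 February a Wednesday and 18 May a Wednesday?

2

Check each year's weekday for 3 February and 18 May:
  1975: Mon/Sun  1976: Tue/Tue  1977: Thu/Wed  1978: Fri/Thu  1979: Sat/Fri  1980: Sun/Sun  1981: Tue/Mon  1982: Wed/Tue  1983: Thu/Wed  1984: Fri/Fri  1985: Sun/Sat  1986: Mon/Sun  1987: Tue/Mon  1988: Wed/Wed ✓  …(39 more)…  2028: Thu/Thu  2029: Sat/Fri  2030: Sun/Sat  2031: Mon/Sun  2032: Tue/Tue  2033: Thu/Wed  2034: Fri/Thu  2035: Sat/Fri  2036: Sun/Sun  2037: Tue/Mon  2038: Wed/Tue  2039: Thu/Wed  2040: Fri/Fri  2041: Sun/Sat
Both conditions hold in: 1988, 2016 — 2.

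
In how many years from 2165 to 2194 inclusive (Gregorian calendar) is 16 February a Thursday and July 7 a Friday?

Check each year's weekday for 16 February and July 7:
  2165: Sat/Sun  2166: Sun/Mon  2167: Mon/Tue  2168: Tue/Thu  2169: Thu/Fri ✓  2170: Fri/Sat  2171: Sat/Sun  2172: Sun/Tue  2173: Tue/Wed  2174: Wed/Thu  2175: Thu/Fri ✓  2176: Fri/Sun  2177: Sun/Mon  2178: Mon/Tue  2179: Tue/Wed  2180: Wed/Fri  2181: Fri/Sat  2182: Sat/Sun  2183: Sun/Mon  2184: Mon/Wed  2185: Wed/Thu  2186: Thu/Fri ✓  2187: Fri/Sat  2188: Sat/Mon  2189: Mon/Tue  2190: Tue/Wed  2191: Wed/Thu  2192: Thu/Sat  2193: Sat/Sun  2194: Sun/Mon
Both conditions hold in: 2169, 2175, 2186 — 3.

3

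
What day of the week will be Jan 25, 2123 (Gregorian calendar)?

January 1, 2123 is a Friday.
January 25 is day 25 of the year, i.e. 24 days after Jan 1.
24 mod 7 = 3, so advance 3 weekdays from Friday: Monday.

Monday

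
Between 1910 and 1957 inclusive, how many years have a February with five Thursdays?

February has 28 days (29 in leap years); it has five Thursdays when Thursday falls among the first (month-length − 28) days — i.e. when February 1 is Thursday in a leap year (never in a common year).
February 1 by year: 1910:Tue 1911:Wed 1912:Thu✓ 1913:Sat 1914:Sun 1915:Mon 1916:Tue 1917:Thu 1918:Fri 1919:Sat 1920:Sun 1921:Tue 1922:Wed 1923:Thu 1924:Fri …(18 more)… 1943:Mon 1944:Tue 1945:Thu 1946:Fri 1947:Sat 1948:Sun 1949:Tue 1950:Wed 1951:Thu 1952:Fri 1953:Sun 1954:Mon 1955:Tue 1956:Wed 1957:Fri
Years with five Thursdays: 1912, 1940 → 2.

2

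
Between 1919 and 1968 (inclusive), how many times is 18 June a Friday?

Track 18 June's weekday year by year (advancing +1, or +2 across a Feb 29):
  1919: Wed  1920: Fri (+2) ✓  1921: Sat (+1)  1922: Sun (+1)  1923: Mon (+1)
  1924: Wed (+2)  1925: Thu (+1)  1926: Fri (+1) ✓  1927: Sat (+1)  1928: Mon (+2)
  1929: Tue (+1)  1930: Wed (+1)  1931: Thu (+1)  1932: Sat (+2)  … (22 more years) …
  1955: Sat (+1)  1956: Mon (+2)  1957: Tue (+1)  1958: Wed (+1)  1959: Thu (+1)
  1960: Sat (+2)  1961: Sun (+1)  1962: Mon (+1)  1963: Tue (+1)  1964: Thu (+2)
  1965: Fri (+1) ✓  1966: Sat (+1)  1967: Sun (+1)  1968: Tue (+2)
Friday years: 1920, 1926, 1937, 1943, 1948, 1954, 1965 — 7 in total.

7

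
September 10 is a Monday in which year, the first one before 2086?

From one year to the next, a fixed date's weekday advances by 1, or by 2 when a Feb 29 lies between the two dates.
2086: September 10 is Tuesday.
2085: Monday (−1)
September 10 falls on a Monday in 2085.

2085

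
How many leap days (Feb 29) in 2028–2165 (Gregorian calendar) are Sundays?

5

Leap years in 2028–2165: 34 of them.
Feb 29 weekday advances by 5 (mod 7) from one leap year to the next four years later (or differs when a century non-leap intervenes).
Leap-day weekdays: 2028:Tue 2032:Sun✓ 2036:Fri 2040:Wed 2044:Mon 2048:Sat 2052:Thu 2056:Tue 2060:Sun✓ 2064:Fri 2068:Wed 2072:Mon 2076:Sat …(8 more)… 2116:Sat 2120:Thu 2124:Tue 2128:Sun✓ 2132:Fri 2136:Wed 2140:Mon 2144:Sat 2148:Thu 2152:Tue 2156:Sun✓ 2160:Fri 2164:Wed
Sunday: 2032, 2060, 2088, 2128, 2156 → 5.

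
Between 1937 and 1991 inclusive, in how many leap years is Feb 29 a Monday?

2

Leap years in 1937–1991: 13 of them.
Feb 29 weekday advances by 5 (mod 7) from one leap year to the next four years later (or differs when a century non-leap intervenes).
Leap-day weekdays: 1940:Thu 1944:Tue 1948:Sun 1952:Fri 1956:Wed 1960:Mon✓ 1964:Sat 1968:Thu 1972:Tue 1976:Sun 1980:Fri 1984:Wed 1988:Mon✓
Monday: 1960, 1988 → 2.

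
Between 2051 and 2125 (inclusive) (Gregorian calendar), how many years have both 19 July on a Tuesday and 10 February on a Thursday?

Check each year's weekday for 19 July and 10 February:
  2051: Wed/Fri  2052: Fri/Sat  2053: Sat/Mon  2054: Sun/Tue  2055: Mon/Wed  2056: Wed/Thu  2057: Thu/Sat  2058: Fri/Sun  2059: Sat/Mon  2060: Mon/Tue  2061: Tue/Thu ✓  2062: Wed/Fri  2063: Thu/Sat  2064: Sat/Sun  …(47 more)…  2112: Tue/Wed  2113: Wed/Fri  2114: Thu/Sat  2115: Fri/Sun  2116: Sun/Mon  2117: Mon/Wed  2118: Tue/Thu ✓  2119: Wed/Fri  2120: Fri/Sat  2121: Sat/Mon  2122: Sun/Tue  2123: Mon/Wed  2124: Wed/Thu  2125: Thu/Sat
Both conditions hold in: 2061, 2067, 2078, 2089, 2095, 2101, 2107, 2118 — 8.

8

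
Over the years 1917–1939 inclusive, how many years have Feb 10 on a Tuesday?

3

Track Feb 10's weekday year by year (advancing +1, or +2 across a Feb 29):
  1917: Sat  1918: Sun (+1)  1919: Mon (+1)  1920: Tue (+1) ✓  1921: Thu (+2)
  1922: Fri (+1)  1923: Sat (+1)  1924: Sun (+1)  1925: Tue (+2) ✓  1926: Wed (+1)
  1927: Thu (+1)  1928: Fri (+1)  1929: Sun (+2)  1930: Mon (+1)  1931: Tue (+1) ✓
  1932: Wed (+1)  1933: Fri (+2)  1934: Sat (+1)  1935: Sun (+1)  1936: Mon (+1)
  1937: Wed (+2)  1938: Thu (+1)  1939: Fri (+1)
Tuesday years: 1920, 1925, 1931 — 3 in total.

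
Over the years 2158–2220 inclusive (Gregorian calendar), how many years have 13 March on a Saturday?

8

Track 13 March's weekday year by year (advancing +1, or +2 across a Feb 29):
  2158: Mon  2159: Tue (+1)  2160: Thu (+2)  2161: Fri (+1)  2162: Sat (+1) ✓
  2163: Sun (+1)  2164: Tue (+2)  2165: Wed (+1)  2166: Thu (+1)  2167: Fri (+1)
  2168: Sun (+2)  2169: Mon (+1)  2170: Tue (+1)  2171: Wed (+1)  … (35 more years) …
  2207: Fri (+1)  2208: Sun (+2)  2209: Mon (+1)  2210: Tue (+1)  2211: Wed (+1)
  2212: Fri (+2)  2213: Sat (+1) ✓  2214: Sun (+1)  2215: Mon (+1)  2216: Wed (+2)
  2217: Thu (+1)  2218: Fri (+1)  2219: Sat (+1) ✓  2220: Mon (+2)
Saturday years: 2162, 2173, 2179, 2184, 2190, 2202, 2213, 2219 — 8 in total.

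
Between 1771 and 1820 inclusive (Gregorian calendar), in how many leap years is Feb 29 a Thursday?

Leap years in 1771–1820: 12 of them.
Feb 29 weekday advances by 5 (mod 7) from one leap year to the next four years later (or differs when a century non-leap intervenes).
Leap-day weekdays: 1772:Sat 1776:Thu✓ 1780:Tue 1784:Sun 1788:Fri 1792:Wed 1796:Mon 1804:Wed 1808:Mon 1812:Sat 1816:Thu✓ 1820:Tue
Thursday: 1776, 1816 → 2.

2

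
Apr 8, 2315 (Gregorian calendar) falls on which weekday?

Thursday

January 1, 2315 is a Friday.
April 8 is day 98 of the year, i.e. 97 days after Jan 1.
97 mod 7 = 6, so advance 6 weekdays from Friday: Thursday.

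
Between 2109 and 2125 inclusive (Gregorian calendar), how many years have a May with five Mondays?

May has 31 days; it has five Mondays when Monday falls among the first (month-length − 28) days — i.e. when May 1 is one of Monday/Sunday/Saturday.
May 1 by year: 2109:Wed 2110:Thu 2111:Fri 2112:Sun✓ 2113:Mon✓ 2114:Tue 2115:Wed 2116:Fri 2117:Sat✓ 2118:Sun✓ 2119:Mon✓ 2120:Wed 2121:Thu 2122:Fri 2123:Sat✓ 2124:Mon✓ 2125:Tue
Years with five Mondays: 2112, 2113, 2117, 2118, 2119, 2123, 2124 → 7.

7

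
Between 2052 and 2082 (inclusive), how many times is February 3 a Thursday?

4

Track February 3's weekday year by year (advancing +1, or +2 across a Feb 29):
  2052: Sat  2053: Mon (+2)  2054: Tue (+1)  2055: Wed (+1)  2056: Thu (+1) ✓
  2057: Sat (+2)  2058: Sun (+1)  2059: Mon (+1)  2060: Tue (+1)  2061: Thu (+2) ✓
  2062: Fri (+1)  2063: Sat (+1)  2064: Sun (+1)  2065: Tue (+2)  … (3 more years) …
  2069: Sun (+2)  2070: Mon (+1)  2071: Tue (+1)  2072: Wed (+1)  2073: Fri (+2)
  2074: Sat (+1)  2075: Sun (+1)  2076: Mon (+1)  2077: Wed (+2)  2078: Thu (+1) ✓
  2079: Fri (+1)  2080: Sat (+1)  2081: Mon (+2)  2082: Tue (+1)
Thursday years: 2056, 2061, 2067, 2078 — 4 in total.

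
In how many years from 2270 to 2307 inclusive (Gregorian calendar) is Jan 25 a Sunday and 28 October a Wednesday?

4

Check each year's weekday for Jan 25 and 28 October:
  2270: Tue/Fri  2271: Wed/Sat  2272: Thu/Mon  2273: Sat/Tue  2274: Sun/Wed ✓  2275: Mon/Thu  2276: Tue/Sat  2277: Thu/Sun  2278: Fri/Mon  2279: Sat/Tue  2280: Sun/Thu  2281: Tue/Fri  2282: Wed/Sat  2283: Thu/Sun  …(10 more)…  2294: Thu/Sun  2295: Fri/Mon  2296: Sat/Wed  2297: Mon/Thu  2298: Tue/Fri  2299: Wed/Sat  2300: Thu/Sun  2301: Fri/Mon  2302: Sat/Tue  2303: Sun/Wed ✓  2304: Mon/Fri  2305: Wed/Sat  2306: Thu/Sun  2307: Fri/Mon
Both conditions hold in: 2274, 2285, 2291, 2303 — 4.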